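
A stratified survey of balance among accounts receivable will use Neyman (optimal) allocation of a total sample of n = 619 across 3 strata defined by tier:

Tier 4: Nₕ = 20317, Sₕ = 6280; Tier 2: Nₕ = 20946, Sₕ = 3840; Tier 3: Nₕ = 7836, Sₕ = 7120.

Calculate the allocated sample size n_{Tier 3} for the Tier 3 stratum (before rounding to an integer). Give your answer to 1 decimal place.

Neyman allocation: nₕ = n·NₕSₕ / Σⱼ NⱼSⱼ.
Σ NⱼSⱼ = 20317·6280 + 20946·3840 + 7836·7120 = 2.6381572 × 10^8.
n_{Tier 3} = 619·7836·7120 / (2.6381572 × 10^8) = 130.9.

130.9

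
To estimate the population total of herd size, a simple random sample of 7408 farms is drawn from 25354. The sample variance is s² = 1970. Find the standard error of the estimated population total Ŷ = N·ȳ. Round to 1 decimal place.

Var(Ŷ) = N²·Var(ȳ) = N²·(1 − n/N)·s²/n.
f = 7408/25354 = 0.29218269; Var(ȳ) = 0.70781731·1970/7408 = 0.18822895.
Var(Ŷ) = 25354² · 0.18822895 = 1.2099833 × 10^8.
SE(Ŷ) = √(1.2099833 × 10^8) = 10999.9.

10999.9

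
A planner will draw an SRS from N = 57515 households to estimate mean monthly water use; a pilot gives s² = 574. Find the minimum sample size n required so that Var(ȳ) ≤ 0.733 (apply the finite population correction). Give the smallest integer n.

Without fpc, n₀ = s²/D = 574/0.733 = 783.0832.
With fpc, (1 − n/N)·s²/n ≤ D requires n ≥ n₀/(1 + n₀/N) = 783.0832/(1 + 783.0832/57515) = 772.5645.
Rounding up, n = 773.

773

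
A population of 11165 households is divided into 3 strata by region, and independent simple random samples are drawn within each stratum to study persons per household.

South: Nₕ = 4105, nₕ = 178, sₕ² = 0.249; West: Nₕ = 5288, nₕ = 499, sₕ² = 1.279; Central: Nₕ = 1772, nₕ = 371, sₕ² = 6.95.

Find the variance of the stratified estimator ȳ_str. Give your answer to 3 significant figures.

0.00107

Var(ȳ_str) = Σₕ Wₕ²(1 − fₕ)sₕ²/nₕ with Wₕ = Nₕ/N, N = 11165.
South: Wₕ = 0.36766682; term = 0.36766682²·(1 − 0.04336175)·0.249/178 = 1.8089891 × 10^-4.
West: Wₕ = 0.47362293; term = 0.47362293²·(1 − 0.09436460)·1.279/499 = 5.207015 × 10^-4.
Central: Wₕ = 0.15871026; term = 0.15871026²·(1 − 0.20936795)·6.95/371 = 3.7307427 × 10^-4.
Sum = 0.0010746747.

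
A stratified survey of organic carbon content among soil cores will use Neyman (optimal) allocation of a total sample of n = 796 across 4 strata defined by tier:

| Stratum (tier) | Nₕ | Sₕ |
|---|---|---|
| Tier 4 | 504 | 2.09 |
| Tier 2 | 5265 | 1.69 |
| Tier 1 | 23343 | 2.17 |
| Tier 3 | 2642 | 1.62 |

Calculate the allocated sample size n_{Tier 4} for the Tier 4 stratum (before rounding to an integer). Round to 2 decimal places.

12.92

Neyman allocation: nₕ = n·NₕSₕ / Σⱼ NⱼSⱼ.
Σ NⱼSⱼ = 504·2.09 + 5265·1.69 + 23343·2.17 + 2642·1.62 = 64885.56.
n_{Tier 4} = 796·504·2.09 / 64885.56 = 12.92.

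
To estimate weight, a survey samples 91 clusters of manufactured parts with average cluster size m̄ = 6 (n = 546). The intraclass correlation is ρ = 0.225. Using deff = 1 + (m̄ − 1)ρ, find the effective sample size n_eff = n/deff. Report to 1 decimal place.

deff = 1 + (6 − 1)·0.225 = 1 + 1.125 = 2.125.
n_eff = 546 / 2.125 = 256.9.

256.9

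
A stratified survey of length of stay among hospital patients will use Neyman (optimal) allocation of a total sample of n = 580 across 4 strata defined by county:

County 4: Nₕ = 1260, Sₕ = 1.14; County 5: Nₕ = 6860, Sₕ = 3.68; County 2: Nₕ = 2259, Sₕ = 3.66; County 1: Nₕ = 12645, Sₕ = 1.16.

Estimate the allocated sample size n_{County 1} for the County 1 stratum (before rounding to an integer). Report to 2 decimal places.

Neyman allocation: nₕ = n·NₕSₕ / Σⱼ NⱼSⱼ.
Σ NⱼSⱼ = 1260·1.14 + 6860·3.68 + 2259·3.66 + 12645·1.16 = 49617.34.
n_{County 1} = 580·12645·1.16 / 49617.34 = 171.46.

171.46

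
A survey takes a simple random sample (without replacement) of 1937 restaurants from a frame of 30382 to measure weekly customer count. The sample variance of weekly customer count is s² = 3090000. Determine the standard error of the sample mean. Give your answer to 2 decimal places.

38.65

Under SRS without replacement, Var(ȳ) = (1 − f)·s²/n with f = n/N = 1937/30382 = 0.06375485.
Var(ȳ) = (1 − 0.06375485)·3090000/1937 = 0.93624515·1595.2504 = 1493.5454.
SE(ȳ) = √(1493.5454) = 38.65.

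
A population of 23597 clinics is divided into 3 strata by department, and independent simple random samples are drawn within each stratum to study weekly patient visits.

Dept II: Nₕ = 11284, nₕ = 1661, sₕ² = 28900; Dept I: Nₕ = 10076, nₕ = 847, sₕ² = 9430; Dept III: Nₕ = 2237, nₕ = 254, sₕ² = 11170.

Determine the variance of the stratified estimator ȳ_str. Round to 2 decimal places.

Var(ȳ_str) = Σₕ Wₕ²(1 − fₕ)sₕ²/nₕ with Wₕ = Nₕ/N, N = 23597.
Dept II: Wₕ = 0.47819638; term = 0.47819638²·(1 − 0.14719957)·28900/1661 = 3.3930338.
Dept I: Wₕ = 0.42700343; term = 0.42700343²·(1 − 0.08406114)·9430/847 = 1.8593344.
Dept III: Wₕ = 0.09480019; term = 0.09480019²·(1 − 0.11354493)·11170/254 = 0.35034391.
Sum = 5.6027121.

5.60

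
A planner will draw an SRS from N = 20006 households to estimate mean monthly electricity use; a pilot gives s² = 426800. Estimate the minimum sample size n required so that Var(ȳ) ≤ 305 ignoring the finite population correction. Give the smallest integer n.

Without fpc, n₀ = s²/D = 426800/305 = 1399.3443.
Rounding up, n = 1400.

1400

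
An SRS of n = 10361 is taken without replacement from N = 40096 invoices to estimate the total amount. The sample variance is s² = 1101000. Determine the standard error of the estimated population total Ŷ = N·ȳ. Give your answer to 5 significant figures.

355940

Var(Ŷ) = N²·Var(ȳ) = N²·(1 − n/N)·s²/n.
f = 10361/40096 = 0.25840483; Var(ȳ) = 0.74159517·1101000/10361 = 78.804776.
Var(Ŷ) = 40096² · 78.804776 = 1.2669359 × 10^11.
SE(Ŷ) = √(1.2669359 × 10^11) = 355940.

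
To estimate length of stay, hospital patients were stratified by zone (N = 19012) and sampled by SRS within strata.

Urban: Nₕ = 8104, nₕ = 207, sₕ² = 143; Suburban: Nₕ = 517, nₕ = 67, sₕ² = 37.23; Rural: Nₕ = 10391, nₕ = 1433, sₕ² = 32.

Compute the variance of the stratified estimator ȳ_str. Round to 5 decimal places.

Var(ȳ_str) = Σₕ Wₕ²(1 − fₕ)sₕ²/nₕ with Wₕ = Nₕ/N, N = 19012.
Urban: Wₕ = 0.42625710; term = 0.42625710²·(1 − 0.02554294)·143/207 = 0.12231273.
Suburban: Wₕ = 0.02719335; term = 0.02719335²·(1 − 0.12959381)·37.23/67 = 3.5765614 × 10^-4.
Rural: Wₕ = 0.54654955; term = 0.54654955²·(1 − 0.13790780)·32/1433 = 0.0057506453.
Sum = 0.12842103.

0.12842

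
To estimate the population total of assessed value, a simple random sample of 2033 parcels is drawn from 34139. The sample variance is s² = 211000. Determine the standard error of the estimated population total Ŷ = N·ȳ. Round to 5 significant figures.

Var(Ŷ) = N²·Var(ȳ) = N²·(1 − n/N)·s²/n.
f = 2033/34139 = 0.05955066; Var(ȳ) = 0.94044934·211000/2033 = 97.606892.
Var(Ŷ) = 34139² · 97.606892 = 1.1375803 × 10^11.
SE(Ŷ) = √(1.1375803 × 10^11) = 337280.

337280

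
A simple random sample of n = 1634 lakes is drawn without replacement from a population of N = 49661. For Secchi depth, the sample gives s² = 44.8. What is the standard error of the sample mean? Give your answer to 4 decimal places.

0.1628

Under SRS without replacement, Var(ȳ) = (1 − f)·s²/n with f = n/N = 1634/49661 = 0.03290308.
Var(ȳ) = (1 − 0.03290308)·44.8/1634 = 0.96709692·0.027417381 = 0.026515264.
SE(ȳ) = √(0.026515264) = 0.1628.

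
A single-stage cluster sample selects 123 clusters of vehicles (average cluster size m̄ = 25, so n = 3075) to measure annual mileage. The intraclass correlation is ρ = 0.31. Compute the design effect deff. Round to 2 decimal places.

8.44

deff = 1 + (25 − 1)·0.31 = 1 + 7.44 = 8.44.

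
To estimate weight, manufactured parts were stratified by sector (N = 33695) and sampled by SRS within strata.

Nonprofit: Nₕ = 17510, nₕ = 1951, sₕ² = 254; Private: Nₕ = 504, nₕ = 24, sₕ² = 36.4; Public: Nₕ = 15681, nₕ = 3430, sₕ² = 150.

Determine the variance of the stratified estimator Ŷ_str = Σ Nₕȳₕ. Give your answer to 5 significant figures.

4.4237 × 10^7

Var(Ŷ_str) = Σₕ Nₕ²(1 − fₕ)sₕ²/nₕ.
Nonprofit: 17510²·(1 − 1951/17510)·254/1951 = 3.5468619 × 10^7.
Private: 504²·(1 − 24/504)·36.4/24 = 366912.
Public: 15681²·(1 − 3430/15681)·150/3430 = 8.4012215 × 10^6.
Sum = 4.4236753 × 10^7.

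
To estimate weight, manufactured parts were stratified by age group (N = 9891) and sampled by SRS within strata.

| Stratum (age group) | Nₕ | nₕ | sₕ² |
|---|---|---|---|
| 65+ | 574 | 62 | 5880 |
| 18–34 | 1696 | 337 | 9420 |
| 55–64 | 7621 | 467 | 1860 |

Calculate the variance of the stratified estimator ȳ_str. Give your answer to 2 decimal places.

Var(ȳ_str) = Σₕ Wₕ²(1 − fₕ)sₕ²/nₕ with Wₕ = Nₕ/N, N = 9891.
65+: Wₕ = 0.05803255; term = 0.05803255²·(1 − 0.10801394)·5880/62 = 0.28489648.
18–34: Wₕ = 0.17146901; term = 0.17146901²·(1 − 0.19870283)·9420/337 = 0.65854568.
55–64: Wₕ = 0.77049843; term = 0.77049843²·(1 − 0.06127805)·1860/467 = 2.2196094.
Sum = 3.1630516.

3.16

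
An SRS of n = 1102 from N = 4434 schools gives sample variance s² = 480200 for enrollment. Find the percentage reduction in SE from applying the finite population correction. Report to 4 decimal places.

13.3129

f = n/N = 1102/4434 = 0.24853406.
SE_no-fpc = √(s²/n) = 20.874702; SE_fpc = √((1−f)s²/n) = 18.095681.
Ratio = √(1−f) = 0.86687135. Reduction = 100·(1 − 0.86687135) = 13.3129%.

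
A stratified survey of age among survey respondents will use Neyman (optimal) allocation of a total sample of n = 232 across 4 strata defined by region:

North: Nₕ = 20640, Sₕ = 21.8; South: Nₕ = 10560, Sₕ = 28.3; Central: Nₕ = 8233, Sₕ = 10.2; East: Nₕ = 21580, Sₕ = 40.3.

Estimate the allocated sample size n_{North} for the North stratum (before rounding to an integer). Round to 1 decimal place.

Neyman allocation: nₕ = n·NₕSₕ / Σⱼ NⱼSⱼ.
Σ NⱼSⱼ = 20640·21.8 + 10560·28.3 + 8233·10.2 + 21580·40.3 = 1.7024506 × 10^6.
n_{North} = 232·20640·21.8 / (1.7024506 × 10^6) = 61.3.

61.3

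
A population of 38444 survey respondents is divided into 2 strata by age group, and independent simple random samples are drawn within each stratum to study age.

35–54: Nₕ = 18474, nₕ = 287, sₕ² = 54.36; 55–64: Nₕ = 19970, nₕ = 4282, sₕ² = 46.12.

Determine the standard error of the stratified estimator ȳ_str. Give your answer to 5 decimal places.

0.21294

Var(ȳ_str) = Σₕ Wₕ²(1 − fₕ)sₕ²/nₕ with Wₕ = Nₕ/N, N = 38444.
35–54: Wₕ = 0.48054313; term = 0.48054313²·(1 − 0.01553535)·54.36/287 = 0.043058849.
55–64: Wₕ = 0.51945687; term = 0.51945687²·(1 − 0.21442163)·46.12/4282 = 0.0022831326.
Sum = 0.045341982.
SE = √(0.045341982) = 0.21294.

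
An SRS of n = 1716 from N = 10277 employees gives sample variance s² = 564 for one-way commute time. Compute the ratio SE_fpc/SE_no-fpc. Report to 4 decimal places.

0.9127

f = n/N = 1716/10277 = 0.16697480.
SE_no-fpc = √(s²/n) = 0.57329864; SE_fpc = √((1−f)s²/n) = 0.5232509.
Ratio = √(1−f) = 0.91270214.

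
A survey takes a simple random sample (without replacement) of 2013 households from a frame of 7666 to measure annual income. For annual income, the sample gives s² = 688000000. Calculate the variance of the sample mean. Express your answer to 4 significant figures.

Under SRS without replacement, Var(ȳ) = (1 − f)·s²/n with f = n/N = 2013/7666 = 0.26258805.
Var(ȳ) = (1 − 0.26258805)·688000000/2013 = 0.73741195·341778.44 = 252031.51.

252000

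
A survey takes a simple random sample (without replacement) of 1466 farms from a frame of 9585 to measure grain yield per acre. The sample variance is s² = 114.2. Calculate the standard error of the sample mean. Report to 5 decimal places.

0.25687

Under SRS without replacement, Var(ȳ) = (1 − f)·s²/n with f = n/N = 1466/9585 = 0.15294731.
Var(ȳ) = (1 − 0.15294731)·114.2/1466 = 0.84705269·0.077899045 = 0.065984595.
SE(ȳ) = √(0.065984595) = 0.25687.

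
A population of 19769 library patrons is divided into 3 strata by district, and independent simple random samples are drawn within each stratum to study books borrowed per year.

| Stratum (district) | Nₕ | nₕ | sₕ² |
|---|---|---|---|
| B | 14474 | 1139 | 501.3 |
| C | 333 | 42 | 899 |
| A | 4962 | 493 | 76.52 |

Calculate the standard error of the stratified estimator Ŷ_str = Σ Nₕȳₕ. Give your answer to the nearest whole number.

Var(Ŷ_str) = Σₕ Nₕ²(1 − fₕ)sₕ²/nₕ.
B: 14474²·(1 − 1139/14474)·501.3/1139 = 8.4948471 × 10^7.
C: 333²·(1 − 42/333)·899/42 = 2.0741856 × 10^6.
A: 4962²·(1 − 493/4962)·76.52/493 = 3.4418755 × 10^6.
Sum = 9.0464532 × 10^7.
SE = √(9.0464532 × 10^7) = 9511.

9511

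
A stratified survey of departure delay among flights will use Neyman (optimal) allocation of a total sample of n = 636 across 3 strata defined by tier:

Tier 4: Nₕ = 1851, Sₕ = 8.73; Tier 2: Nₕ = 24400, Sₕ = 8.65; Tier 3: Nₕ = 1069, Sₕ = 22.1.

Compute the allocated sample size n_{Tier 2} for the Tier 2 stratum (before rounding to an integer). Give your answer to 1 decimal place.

Neyman allocation: nₕ = n·NₕSₕ / Σⱼ NⱼSⱼ.
Σ NⱼSⱼ = 1851·8.73 + 24400·8.65 + 1069·22.1 = 250844.13.
n_{Tier 2} = 636·24400·8.65 / 250844.13 = 535.1.

535.1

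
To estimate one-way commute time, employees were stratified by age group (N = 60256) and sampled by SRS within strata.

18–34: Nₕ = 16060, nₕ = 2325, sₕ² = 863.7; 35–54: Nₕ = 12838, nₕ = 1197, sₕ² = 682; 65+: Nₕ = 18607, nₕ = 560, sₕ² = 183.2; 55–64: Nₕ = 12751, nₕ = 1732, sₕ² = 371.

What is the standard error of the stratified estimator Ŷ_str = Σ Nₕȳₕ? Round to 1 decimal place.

17522.6

Var(Ŷ_str) = Σₕ Nₕ²(1 − fₕ)sₕ²/nₕ.
18–34: 16060²·(1 − 2325/16060)·863.7/2325 = 8.1943435 × 10^7.
35–54: 12838²·(1 − 1197/12838)·682/1197 = 8.5148673 × 10^7.
65+: 18607²·(1 − 560/18607)·183.2/560 = 1.0985474 × 10^8.
55–64: 12751²·(1 − 1732/12751)·371/1732 = 3.0096255 × 10^7.
Sum = 3.070431 × 10^8.
SE = √(3.070431 × 10^8) = 17522.6.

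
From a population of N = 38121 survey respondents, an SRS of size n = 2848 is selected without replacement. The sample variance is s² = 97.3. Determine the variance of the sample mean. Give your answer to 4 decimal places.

0.0316

Under SRS without replacement, Var(ȳ) = (1 − f)·s²/n with f = n/N = 2848/38121 = 0.07470948.
Var(ȳ) = (1 − 0.07470948)·97.3/2848 = 0.92529052·0.034164326 = 0.031611927.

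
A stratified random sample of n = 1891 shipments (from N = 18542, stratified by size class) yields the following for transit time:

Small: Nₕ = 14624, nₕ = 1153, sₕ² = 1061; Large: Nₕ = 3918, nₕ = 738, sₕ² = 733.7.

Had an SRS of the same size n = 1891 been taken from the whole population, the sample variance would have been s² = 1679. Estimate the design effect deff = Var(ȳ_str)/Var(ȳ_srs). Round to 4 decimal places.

Var(ȳ_str) = Σ Wₕ²(1−fₕ)sₕ²/nₕ with Wₕ = Nₕ/18542:
  Small: (14624/18542)²·(1−1153/14624)·1061/1153 = 0.52727713
  Large: (3918/18542)²·(1−738/3918)·733.7/738 = 0.036028033
  → Var(ȳ_str) = 0.56330516.
Var(ȳ_srs) = (1 − 1891/18542)·1679/1891 = 0.79733882.
deff = 0.56330516 / 0.79733882 = 0.7065.

0.7065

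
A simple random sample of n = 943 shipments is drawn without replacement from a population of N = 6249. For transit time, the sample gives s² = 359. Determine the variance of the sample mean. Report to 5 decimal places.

0.32325

Under SRS without replacement, Var(ȳ) = (1 − f)·s²/n with f = n/N = 943/6249 = 0.15090414.
Var(ȳ) = (1 − 0.15090414)·359/943 = 0.84909586·0.38069989 = 0.3232507.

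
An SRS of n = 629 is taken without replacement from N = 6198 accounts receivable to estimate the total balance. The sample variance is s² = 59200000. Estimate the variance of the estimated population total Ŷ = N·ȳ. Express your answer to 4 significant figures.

3.249 × 10^12

Var(Ŷ) = N²·Var(ȳ) = N²·(1 − n/N)·s²/n.
f = 629/6198 = 0.10148435; Var(ȳ) = 0.89851565·59200000/629 = 84566.179.
Var(Ŷ) = 6198² · 84566.179 = 3.248627 × 10^12.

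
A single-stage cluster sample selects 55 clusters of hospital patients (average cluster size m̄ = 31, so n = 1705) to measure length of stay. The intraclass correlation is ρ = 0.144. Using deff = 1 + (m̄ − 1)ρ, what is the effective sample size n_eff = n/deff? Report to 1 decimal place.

320.5

deff = 1 + (31 − 1)·0.144 = 1 + 4.32 = 5.32.
n_eff = 1705 / 5.32 = 320.5.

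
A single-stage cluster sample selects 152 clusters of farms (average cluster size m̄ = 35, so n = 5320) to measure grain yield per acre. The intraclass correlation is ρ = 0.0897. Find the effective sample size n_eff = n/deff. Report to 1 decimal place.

deff = 1 + (35 − 1)·0.0897 = 1 + 3.0498 = 4.0498.
n_eff = 5320 / 4.0498 = 1313.6.

1313.6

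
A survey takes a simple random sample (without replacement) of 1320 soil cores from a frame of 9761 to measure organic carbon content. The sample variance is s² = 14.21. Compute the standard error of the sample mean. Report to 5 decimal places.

0.09649

Under SRS without replacement, Var(ȳ) = (1 − f)·s²/n with f = n/N = 1320/9761 = 0.13523205.
Var(ȳ) = (1 − 0.13523205)·14.21/1320 = 0.86476795·0.010765152 = 0.0093093581.
SE(ȳ) = √(0.0093093581) = 0.09649.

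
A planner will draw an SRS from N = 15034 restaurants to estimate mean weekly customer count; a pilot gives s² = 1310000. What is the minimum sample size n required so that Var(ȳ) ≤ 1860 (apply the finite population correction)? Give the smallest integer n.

673

Without fpc, n₀ = s²/D = 1310000/1860 = 704.3011.
With fpc, (1 − n/N)·s²/n ≤ D requires n ≥ n₀/(1 + n₀/N) = 704.3011/(1 + 704.3011/15034) = 672.7831.
Rounding up, n = 673.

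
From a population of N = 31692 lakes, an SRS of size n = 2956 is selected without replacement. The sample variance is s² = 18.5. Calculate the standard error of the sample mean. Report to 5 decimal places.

0.07533

Under SRS without replacement, Var(ȳ) = (1 − f)·s²/n with f = n/N = 2956/31692 = 0.09327275.
Var(ȳ) = (1 − 0.09327275)·18.5/2956 = 0.90672725·0.0062584574 = 0.0056747138.
SE(ȳ) = √(0.0056747138) = 0.07533.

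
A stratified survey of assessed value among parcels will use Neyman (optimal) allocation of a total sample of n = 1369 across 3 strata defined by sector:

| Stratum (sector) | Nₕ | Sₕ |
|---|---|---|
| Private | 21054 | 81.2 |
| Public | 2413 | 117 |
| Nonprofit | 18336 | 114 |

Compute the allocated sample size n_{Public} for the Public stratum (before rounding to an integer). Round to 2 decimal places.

Neyman allocation: nₕ = n·NₕSₕ / Σⱼ NⱼSⱼ.
Σ NⱼSⱼ = 21054·81.2 + 2413·117 + 18336·114 = 4.0822098 × 10^6.
n_{Public} = 1369·2413·117 / (4.0822098 × 10^6) = 94.68.

94.68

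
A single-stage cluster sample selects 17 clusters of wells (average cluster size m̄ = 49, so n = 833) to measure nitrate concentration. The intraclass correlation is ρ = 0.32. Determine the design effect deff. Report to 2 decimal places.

16.36

deff = 1 + (49 − 1)·0.32 = 1 + 15.36 = 16.36.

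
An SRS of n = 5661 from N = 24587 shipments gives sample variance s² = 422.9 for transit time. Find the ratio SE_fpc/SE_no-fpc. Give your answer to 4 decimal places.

f = n/N = 5661/24587 = 0.23024362.
SE_no-fpc = √(s²/n) = 0.27332054; SE_fpc = √((1−f)s²/n) = 0.23979985.
Ratio = √(1−f) = 0.87735761.

0.8774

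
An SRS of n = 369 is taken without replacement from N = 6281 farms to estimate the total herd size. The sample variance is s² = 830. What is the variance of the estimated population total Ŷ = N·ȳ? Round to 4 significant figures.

8.352 × 10^7

Var(Ŷ) = N²·Var(ȳ) = N²·(1 − n/N)·s²/n.
f = 369/6281 = 0.05874861; Var(ȳ) = 0.94125139·830/369 = 2.1171779.
Var(Ŷ) = 6281² · 2.1171779 = 8.3524703 × 10^7.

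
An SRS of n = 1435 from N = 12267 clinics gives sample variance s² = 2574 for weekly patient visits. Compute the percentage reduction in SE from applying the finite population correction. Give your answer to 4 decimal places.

6.0309

f = n/N = 1435/12267 = 0.11698052.
SE_no-fpc = √(s²/n) = 1.3393014; SE_fpc = √((1−f)s²/n) = 1.2585297.
Ratio = √(1−f) = 0.93969116. Reduction = 100·(1 − 0.93969116) = 6.0309%.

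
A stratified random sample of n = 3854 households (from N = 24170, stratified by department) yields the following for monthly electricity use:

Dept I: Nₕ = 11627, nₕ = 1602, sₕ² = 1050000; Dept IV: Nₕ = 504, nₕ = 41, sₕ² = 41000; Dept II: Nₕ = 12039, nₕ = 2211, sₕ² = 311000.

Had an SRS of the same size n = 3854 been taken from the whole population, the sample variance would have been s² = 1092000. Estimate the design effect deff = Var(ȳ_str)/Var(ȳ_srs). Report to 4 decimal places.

0.6704

Var(ȳ_str) = Σ Wₕ²(1−fₕ)sₕ²/nₕ with Wₕ = Nₕ/24170:
  Dept I: (11627/24170)²·(1−1602/11627)·1050000/1602 = 130.77524
  Dept IV: (504/24170)²·(1−41/504)·41000/41 = 0.39944614
  Dept II: (12039/24170)²·(1−2211/12039)·311000/2211 = 28.488784
  → Var(ȳ_str) = 159.66347.
Var(ȳ_srs) = (1 − 3854/24170)·1092000/3854 = 238.16201.
deff = 159.66347 / 238.16201 = 0.6704.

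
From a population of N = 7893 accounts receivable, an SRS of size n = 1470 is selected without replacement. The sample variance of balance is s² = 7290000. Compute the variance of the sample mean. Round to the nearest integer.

Under SRS without replacement, Var(ȳ) = (1 − f)·s²/n with f = n/N = 1470/7893 = 0.18624097.
Var(ȳ) = (1 − 0.18624097)·7290000/1470 = 0.81375903·4959.1837 = 4035.5805.

4036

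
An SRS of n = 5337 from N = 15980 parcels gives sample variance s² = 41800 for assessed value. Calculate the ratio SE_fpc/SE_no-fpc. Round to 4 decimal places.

f = n/N = 5337/15980 = 0.33397997.
SE_no-fpc = √(s²/n) = 2.7985917; SE_fpc = √((1−f)s²/n) = 2.2839321.
Ratio = √(1−f) = 0.81610050.

0.8161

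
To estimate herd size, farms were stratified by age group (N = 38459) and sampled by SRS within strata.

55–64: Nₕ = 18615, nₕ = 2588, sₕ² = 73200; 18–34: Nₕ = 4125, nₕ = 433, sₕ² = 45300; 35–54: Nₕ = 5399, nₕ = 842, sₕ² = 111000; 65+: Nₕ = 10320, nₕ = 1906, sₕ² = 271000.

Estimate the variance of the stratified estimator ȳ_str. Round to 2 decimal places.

Var(ȳ_str) = Σₕ Wₕ²(1 − fₕ)sₕ²/nₕ with Wₕ = Nₕ/N, N = 38459.
55–64: Wₕ = 0.48402195; term = 0.48402195²·(1 − 0.13902767)·73200/2588 = 5.7051374.
18–34: Wₕ = 0.10725708; term = 0.10725708²·(1 − 0.10496970)·45300/433 = 1.077209.
35–54: Wₕ = 0.14038327; term = 0.14038327²·(1 − 0.15595481)·111000/842 = 2.1928416.
65+: Wₕ = 0.26833771; term = 0.26833771²·(1 − 0.18468992)·271000/1906 = 8.3470425.
Sum = 17.322231.

17.32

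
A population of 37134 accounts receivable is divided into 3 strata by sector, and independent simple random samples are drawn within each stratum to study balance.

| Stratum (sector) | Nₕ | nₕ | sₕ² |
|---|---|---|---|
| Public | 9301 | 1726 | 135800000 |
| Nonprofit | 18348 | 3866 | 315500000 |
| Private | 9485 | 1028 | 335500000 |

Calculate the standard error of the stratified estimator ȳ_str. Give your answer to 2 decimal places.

196.80

Var(ȳ_str) = Σₕ Wₕ²(1 − fₕ)sₕ²/nₕ with Wₕ = Nₕ/N, N = 37134.
Public: Wₕ = 0.25047127; term = 0.25047127²·(1 − 0.18557144)·135800000/1726 = 4020.0161.
Nonprofit: Wₕ = 0.49410244; term = 0.49410244²·(1 − 0.21070416)·315500000/3866 = 15725.748.
Private: Wₕ = 0.25542629; term = 0.25542629²·(1 − 0.10838166)·335500000/1028 = 18984.957.
Sum = 38730.721.
SE = √(38730.721) = 196.80.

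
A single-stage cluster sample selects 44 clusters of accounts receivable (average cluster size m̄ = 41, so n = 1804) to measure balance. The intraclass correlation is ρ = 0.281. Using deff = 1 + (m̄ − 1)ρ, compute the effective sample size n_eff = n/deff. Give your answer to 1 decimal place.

147.4

deff = 1 + (41 − 1)·0.281 = 1 + 11.24 = 12.24.
n_eff = 1804 / 12.24 = 147.4.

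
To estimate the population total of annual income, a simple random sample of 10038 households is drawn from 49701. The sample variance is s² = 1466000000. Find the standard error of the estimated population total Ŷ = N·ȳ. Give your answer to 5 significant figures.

1.6968 × 10^7

Var(Ŷ) = N²·Var(ȳ) = N²·(1 − n/N)·s²/n.
f = 10038/49701 = 0.20196777; Var(ȳ) = 0.79803223·1466000000/10038 = 116548.64.
Var(Ŷ) = 49701² · 116548.64 = 2.8789722 × 10^14.
SE(Ŷ) = √(2.8789722 × 10^14) = 1.6968 × 10^7.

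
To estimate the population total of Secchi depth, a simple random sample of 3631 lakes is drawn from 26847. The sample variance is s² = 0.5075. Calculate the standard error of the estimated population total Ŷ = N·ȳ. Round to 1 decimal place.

295.2

Var(Ŷ) = N²·Var(ȳ) = N²·(1 − n/N)·s²/n.
f = 3631/26847 = 0.13524789; Var(ȳ) = 0.86475211·0.5075/3631 = 1.2086524 × 10^-4.
Var(Ŷ) = 26847² · (1.2086524 × 10^-4) = 87115.001.
SE(Ŷ) = √(87115.001) = 295.2.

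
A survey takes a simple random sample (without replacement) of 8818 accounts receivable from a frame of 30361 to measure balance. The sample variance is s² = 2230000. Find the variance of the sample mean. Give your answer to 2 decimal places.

179.44

Under SRS without replacement, Var(ȳ) = (1 − f)·s²/n with f = n/N = 8818/30361 = 0.29043839.
Var(ȳ) = (1 − 0.29043839)·2230000/8818 = 0.70956161·252.89181 = 179.44232.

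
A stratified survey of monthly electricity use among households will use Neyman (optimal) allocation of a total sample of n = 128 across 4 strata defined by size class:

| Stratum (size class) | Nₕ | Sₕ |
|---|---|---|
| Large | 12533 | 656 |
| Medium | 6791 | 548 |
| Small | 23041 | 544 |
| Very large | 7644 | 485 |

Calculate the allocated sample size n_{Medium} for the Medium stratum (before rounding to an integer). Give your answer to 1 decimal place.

16.9

Neyman allocation: nₕ = n·NₕSₕ / Σⱼ NⱼSⱼ.
Σ NⱼSⱼ = 12533·656 + 6791·548 + 23041·544 + 7644·485 = 2.818476 × 10^7.
n_{Medium} = 128·6791·548 / (2.818476 × 10^7) = 16.9.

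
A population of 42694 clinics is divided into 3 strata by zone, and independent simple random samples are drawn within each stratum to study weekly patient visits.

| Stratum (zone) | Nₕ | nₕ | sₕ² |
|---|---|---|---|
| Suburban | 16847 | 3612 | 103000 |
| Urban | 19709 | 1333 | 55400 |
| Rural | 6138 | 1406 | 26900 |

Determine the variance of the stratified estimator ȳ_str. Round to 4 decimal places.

12.0508

Var(ȳ_str) = Σₕ Wₕ²(1 − fₕ)sₕ²/nₕ with Wₕ = Nₕ/N, N = 42694.
Suburban: Wₕ = 0.39459877; term = 0.39459877²·(1 − 0.21440019)·103000/3612 = 3.4882075.
Urban: Wₕ = 0.46163395; term = 0.46163395²·(1 − 0.06763408)·55400/1333 = 8.2577455.
Rural: Wₕ = 0.14376727; term = 0.14376727²·(1 − 0.22906484)·26900/1406 = 0.30486312.
Sum = 12.050816.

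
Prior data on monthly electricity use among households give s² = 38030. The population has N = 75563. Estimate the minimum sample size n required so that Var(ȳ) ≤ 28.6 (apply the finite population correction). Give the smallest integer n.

1307

Without fpc, n₀ = s²/D = 38030/28.6 = 1329.7203.
With fpc, (1 − n/N)·s²/n ≤ D requires n ≥ n₀/(1 + n₀/N) = 1329.7203/(1 + 1329.7203/75563) = 1306.7252.
Rounding up, n = 1307.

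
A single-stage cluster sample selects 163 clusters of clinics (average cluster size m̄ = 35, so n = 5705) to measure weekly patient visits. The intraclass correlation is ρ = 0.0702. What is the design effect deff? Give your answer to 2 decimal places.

3.39

deff = 1 + (35 − 1)·0.0702 = 1 + 2.3868 = 3.3868.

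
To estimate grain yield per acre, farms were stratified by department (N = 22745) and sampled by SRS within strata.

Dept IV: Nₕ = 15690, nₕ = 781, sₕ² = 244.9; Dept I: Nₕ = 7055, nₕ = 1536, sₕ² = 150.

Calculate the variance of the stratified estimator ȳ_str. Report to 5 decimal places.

0.14914

Var(ȳ_str) = Σₕ Wₕ²(1 − fₕ)sₕ²/nₕ with Wₕ = Nₕ/N, N = 22745.
Dept IV: Wₕ = 0.68982194; term = 0.68982194²·(1 − 0.04977693)·244.9/781 = 0.1417873.
Dept I: Wₕ = 0.31017806; term = 0.31017806²·(1 − 0.21771793)·150/1536 = 0.0073499701.
Sum = 0.14913727.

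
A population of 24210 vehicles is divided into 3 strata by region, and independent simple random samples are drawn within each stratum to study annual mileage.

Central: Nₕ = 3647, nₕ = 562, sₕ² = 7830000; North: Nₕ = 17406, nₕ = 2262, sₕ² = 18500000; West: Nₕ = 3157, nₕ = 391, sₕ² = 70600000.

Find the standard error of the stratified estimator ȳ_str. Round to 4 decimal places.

Var(ȳ_str) = Σₕ Wₕ²(1 − fₕ)sₕ²/nₕ with Wₕ = Nₕ/N, N = 24210.
Central: Wₕ = 0.15064023; term = 0.15064023²·(1 − 0.15409926)·7830000/562 = 267.44027.
North: Wₕ = 0.71895911; term = 0.71895911²·(1 − 0.12995519)·18500000/2262 = 3678.1474.
West: Wₕ = 0.13040066; term = 0.13040066²·(1 − 0.12385176)·70600000/391 = 2690.0795.
Sum = 6635.6672.
SE = √(6635.6672) = 81.4596.

81.4596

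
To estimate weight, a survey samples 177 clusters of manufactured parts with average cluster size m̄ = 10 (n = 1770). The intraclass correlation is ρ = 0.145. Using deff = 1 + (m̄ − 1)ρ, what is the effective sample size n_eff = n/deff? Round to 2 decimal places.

deff = 1 + (10 − 1)·0.145 = 1 + 1.305 = 2.305.
n_eff = 1770 / 2.305 = 767.90.

767.90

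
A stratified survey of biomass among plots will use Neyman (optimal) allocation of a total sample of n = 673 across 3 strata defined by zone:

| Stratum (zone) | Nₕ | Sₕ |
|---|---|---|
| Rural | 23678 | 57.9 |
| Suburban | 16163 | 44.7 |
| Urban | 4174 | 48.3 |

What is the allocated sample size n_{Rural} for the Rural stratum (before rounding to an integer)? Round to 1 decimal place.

Neyman allocation: nₕ = n·NₕSₕ / Σⱼ NⱼSⱼ.
Σ NⱼSⱼ = 23678·57.9 + 16163·44.7 + 4174·48.3 = 2.2950465 × 10^6.
n_{Rural} = 673·23678·57.9 / (2.2950465 × 10^6) = 402.0.

402.0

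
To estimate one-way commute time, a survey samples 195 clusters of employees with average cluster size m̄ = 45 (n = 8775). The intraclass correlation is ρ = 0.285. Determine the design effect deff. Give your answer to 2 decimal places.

deff = 1 + (45 − 1)·0.285 = 1 + 12.54 = 13.54.

13.54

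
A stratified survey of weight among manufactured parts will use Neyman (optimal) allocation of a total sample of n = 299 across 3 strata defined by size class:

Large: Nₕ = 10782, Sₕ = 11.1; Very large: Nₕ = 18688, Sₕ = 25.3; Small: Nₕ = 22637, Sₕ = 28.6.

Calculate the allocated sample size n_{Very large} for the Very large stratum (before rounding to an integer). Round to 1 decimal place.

Neyman allocation: nₕ = n·NₕSₕ / Σⱼ NⱼSⱼ.
Σ NⱼSⱼ = 10782·11.1 + 18688·25.3 + 22637·28.6 = 1.2399048 × 10^6.
n_{Very large} = 299·18688·25.3 / (1.2399048 × 10^6) = 114.0.

114.0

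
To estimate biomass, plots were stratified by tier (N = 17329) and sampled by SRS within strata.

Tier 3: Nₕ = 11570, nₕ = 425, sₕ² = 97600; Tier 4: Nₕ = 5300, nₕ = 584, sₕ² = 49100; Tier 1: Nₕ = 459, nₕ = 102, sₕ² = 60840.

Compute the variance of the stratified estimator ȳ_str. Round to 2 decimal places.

Var(ȳ_str) = Σₕ Wₕ²(1 − fₕ)sₕ²/nₕ with Wₕ = Nₕ/N, N = 17329.
Tier 3: Wₕ = 0.66766692; term = 0.66766692²·(1 − 0.03673293)·97600/425 = 98.611443.
Tier 4: Wₕ = 0.30584569; term = 0.30584569²·(1 − 0.11018868)·49100/584 = 6.9979576.
Tier 1: Wₕ = 0.02648739; term = 0.02648739²·(1 − 0.22222222)·60840/102 = 0.32547897.
Sum = 105.93488.

105.93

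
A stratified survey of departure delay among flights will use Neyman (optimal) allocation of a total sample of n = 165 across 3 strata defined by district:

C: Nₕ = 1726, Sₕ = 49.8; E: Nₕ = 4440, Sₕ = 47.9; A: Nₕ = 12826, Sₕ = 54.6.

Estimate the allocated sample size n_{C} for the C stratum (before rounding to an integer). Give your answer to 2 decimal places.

Neyman allocation: nₕ = n·NₕSₕ / Σⱼ NⱼSⱼ.
Σ NⱼSⱼ = 1726·49.8 + 4440·47.9 + 12826·54.6 = 998930.4.
n_{C} = 165·1726·49.8 / 998930.4 = 14.20.

14.20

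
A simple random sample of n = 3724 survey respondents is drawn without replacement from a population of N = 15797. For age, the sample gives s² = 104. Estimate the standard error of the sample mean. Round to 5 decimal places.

Under SRS without replacement, Var(ȳ) = (1 − f)·s²/n with f = n/N = 3724/15797 = 0.23574096.
Var(ȳ) = (1 − 0.23574096)·104/3724 = 0.76425904·0.02792696 = 0.021343432.
SE(ȳ) = √(0.021343432) = 0.14609.

0.14609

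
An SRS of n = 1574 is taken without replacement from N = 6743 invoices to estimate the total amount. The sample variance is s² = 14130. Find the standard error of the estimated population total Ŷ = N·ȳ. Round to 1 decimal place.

17688.8

Var(Ŷ) = N²·Var(ȳ) = N²·(1 − n/N)·s²/n.
f = 1574/6743 = 0.23342726; Var(ȳ) = 0.76657274·14130/1574 = 6.8816219.
Var(Ŷ) = 6743² · 6.8816219 = 3.1289392 × 10^8.
SE(Ŷ) = √(3.1289392 × 10^8) = 17688.8.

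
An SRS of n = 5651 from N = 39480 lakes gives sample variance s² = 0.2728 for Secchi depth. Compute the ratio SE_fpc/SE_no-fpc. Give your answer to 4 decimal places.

0.9257

f = n/N = 5651/39480 = 0.14313576.
SE_no-fpc = √(s²/n) = 0.0069479955; SE_fpc = √((1−f)s²/n) = 0.0064315483.
Ratio = √(1−f) = 0.92566961.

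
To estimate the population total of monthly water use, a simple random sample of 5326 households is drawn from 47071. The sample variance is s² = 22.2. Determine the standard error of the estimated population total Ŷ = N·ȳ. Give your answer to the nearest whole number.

Var(Ŷ) = N²·Var(ȳ) = N²·(1 − n/N)·s²/n.
f = 5326/47071 = 0.11314822; Var(ȳ) = 0.88685178·22.2/5326 = 0.0036966034.
Var(Ŷ) = 47071² · 0.0036966034 = 8.1904867 × 10^6.
SE(Ŷ) = √(8.1904867 × 10^6) = 2862.

2862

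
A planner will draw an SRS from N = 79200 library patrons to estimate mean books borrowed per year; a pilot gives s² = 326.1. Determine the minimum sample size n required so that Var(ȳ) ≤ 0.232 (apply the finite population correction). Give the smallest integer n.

1382

Without fpc, n₀ = s²/D = 326.1/0.232 = 1405.6034.
With fpc, (1 − n/N)·s²/n ≤ D requires n ≥ n₀/(1 + n₀/N) = 1405.6034/(1 + 1405.6034/79200) = 1381.0924.
Rounding up, n = 1382.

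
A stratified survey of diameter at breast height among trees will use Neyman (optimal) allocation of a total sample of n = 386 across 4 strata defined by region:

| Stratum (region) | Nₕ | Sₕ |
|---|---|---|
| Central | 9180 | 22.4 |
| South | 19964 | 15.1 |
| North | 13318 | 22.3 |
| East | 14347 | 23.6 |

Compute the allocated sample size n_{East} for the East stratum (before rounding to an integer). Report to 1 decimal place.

Neyman allocation: nₕ = n·NₕSₕ / Σⱼ NⱼSⱼ.
Σ NⱼSⱼ = 9180·22.4 + 19964·15.1 + 13318·22.3 + 14347·23.6 = 1.142669 × 10^6.
n_{East} = 386·14347·23.6 / (1.142669 × 10^6) = 114.4.

114.4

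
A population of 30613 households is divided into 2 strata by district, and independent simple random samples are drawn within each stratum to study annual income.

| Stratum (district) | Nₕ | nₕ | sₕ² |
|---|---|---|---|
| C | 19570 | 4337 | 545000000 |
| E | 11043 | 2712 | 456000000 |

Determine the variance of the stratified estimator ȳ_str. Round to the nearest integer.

56480

Var(ȳ_str) = Σₕ Wₕ²(1 − fₕ)sₕ²/nₕ with Wₕ = Nₕ/N, N = 30613.
C: Wₕ = 0.63927090; term = 0.63927090²·(1 − 0.22161472)·545000000/4337 = 39973.444.
E: Wₕ = 0.36072910; term = 0.36072910²·(1 − 0.24558544)·456000000/2712 = 16506.218.
Sum = 56479.662.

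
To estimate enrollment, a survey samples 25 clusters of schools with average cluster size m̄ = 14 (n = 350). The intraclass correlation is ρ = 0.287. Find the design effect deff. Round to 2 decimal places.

4.73

deff = 1 + (14 − 1)·0.287 = 1 + 3.731 = 4.731.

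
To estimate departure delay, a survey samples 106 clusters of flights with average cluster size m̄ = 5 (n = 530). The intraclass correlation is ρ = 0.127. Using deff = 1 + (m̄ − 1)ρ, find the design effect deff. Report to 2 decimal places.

deff = 1 + (5 − 1)·0.127 = 1 + 0.508 = 1.508.

1.51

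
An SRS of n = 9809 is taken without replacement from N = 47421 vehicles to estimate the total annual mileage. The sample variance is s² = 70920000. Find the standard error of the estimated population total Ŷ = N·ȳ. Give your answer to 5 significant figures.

3.5910 × 10^6

Var(Ŷ) = N²·Var(ȳ) = N²·(1 − n/N)·s²/n.
f = 9809/47421 = 0.20684929; Var(ȳ) = 0.79315071·70920000/9809 = 5734.5549.
Var(Ŷ) = 47421² · 5734.5549 = 1.2895587 × 10^13.
SE(Ŷ) = √(1.2895587 × 10^13) = 3.5910 × 10^6.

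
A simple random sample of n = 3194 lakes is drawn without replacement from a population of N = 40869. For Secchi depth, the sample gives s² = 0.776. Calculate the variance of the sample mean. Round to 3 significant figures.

Under SRS without replacement, Var(ȳ) = (1 − f)·s²/n with f = n/N = 3194/40869 = 0.07815214.
Var(ȳ) = (1 − 0.07815214)·0.776/3194 = 0.92184786·2.4295554 × 10^-4 = 2.2396805 × 10^-4.

2.24 × 10^-4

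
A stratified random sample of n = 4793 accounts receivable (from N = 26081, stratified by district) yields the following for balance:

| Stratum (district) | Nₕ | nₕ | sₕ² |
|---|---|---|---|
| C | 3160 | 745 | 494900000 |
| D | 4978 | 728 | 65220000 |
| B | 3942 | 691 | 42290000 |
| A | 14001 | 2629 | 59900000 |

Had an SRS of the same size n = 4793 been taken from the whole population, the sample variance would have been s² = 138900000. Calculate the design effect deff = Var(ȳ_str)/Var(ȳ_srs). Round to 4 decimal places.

Var(ȳ_str) = Σ Wₕ²(1−fₕ)sₕ²/nₕ with Wₕ = Nₕ/26081:
  C: (3160/26081)²·(1−745/3160)·494900000/745 = 7452.7563
  D: (4978/26081)²·(1−728/4978)·65220000/728 = 2786.4083
  B: (3942/26081)²·(1−691/3942)·42290000/691 = 1153.041
  A: (14001/26081)²·(1−2629/14001)·59900000/2629 = 5333.1484
  → Var(ȳ_str) = 16725.354.
Var(ȳ_srs) = (1 − 4793/26081)·138900000/4793 = 23654.046.
deff = 16725.354 / 23654.046 = 0.7071.

0.7071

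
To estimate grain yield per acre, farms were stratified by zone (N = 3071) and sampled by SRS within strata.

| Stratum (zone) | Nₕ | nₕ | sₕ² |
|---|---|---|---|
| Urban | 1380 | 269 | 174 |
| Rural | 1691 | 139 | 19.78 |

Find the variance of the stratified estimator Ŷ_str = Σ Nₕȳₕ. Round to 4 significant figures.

Var(Ŷ_str) = Σₕ Nₕ²(1 − fₕ)sₕ²/nₕ.
Urban: 1380²·(1 − 269/1380)·174/269 = 991722.38.
Rural: 1691²·(1 − 139/1691)·19.78/139 = 373462.34.
Sum = 1.3651847 × 10^6.

1.365 × 10^6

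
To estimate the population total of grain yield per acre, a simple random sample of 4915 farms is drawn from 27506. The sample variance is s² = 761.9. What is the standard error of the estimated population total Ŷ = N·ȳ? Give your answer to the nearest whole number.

9815

Var(Ŷ) = N²·Var(ȳ) = N²·(1 − n/N)·s²/n.
f = 4915/27506 = 0.17868829; Var(ȳ) = 0.82131171·761.9/4915 = 0.12731585.
Var(Ŷ) = 27506² · 0.12731585 = 9.632463 × 10^7.
SE(Ŷ) = √(9.632463 × 10^7) = 9815.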